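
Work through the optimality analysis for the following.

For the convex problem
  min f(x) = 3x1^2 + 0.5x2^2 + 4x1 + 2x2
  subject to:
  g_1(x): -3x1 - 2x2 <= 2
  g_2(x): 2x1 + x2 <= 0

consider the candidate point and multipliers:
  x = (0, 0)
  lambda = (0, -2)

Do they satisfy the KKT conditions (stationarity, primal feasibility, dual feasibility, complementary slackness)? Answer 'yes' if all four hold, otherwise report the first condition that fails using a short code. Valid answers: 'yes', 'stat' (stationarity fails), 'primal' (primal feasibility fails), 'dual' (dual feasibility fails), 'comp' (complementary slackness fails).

Gradient of f: grad f(x) = Q x + c = (4, 2)
Constraint values g_i(x) = a_i^T x - b_i:
  g_1((0, 0)) = -2
  g_2((0, 0)) = 0
Stationarity residual: grad f(x) + sum_i lambda_i a_i = (0, 0)
  -> stationarity OK
Primal feasibility (all g_i <= 0): OK
Dual feasibility (all lambda_i >= 0): FAILS
Complementary slackness (lambda_i * g_i(x) = 0 for all i): OK

Verdict: the first failing condition is dual_feasibility -> dual.

dual


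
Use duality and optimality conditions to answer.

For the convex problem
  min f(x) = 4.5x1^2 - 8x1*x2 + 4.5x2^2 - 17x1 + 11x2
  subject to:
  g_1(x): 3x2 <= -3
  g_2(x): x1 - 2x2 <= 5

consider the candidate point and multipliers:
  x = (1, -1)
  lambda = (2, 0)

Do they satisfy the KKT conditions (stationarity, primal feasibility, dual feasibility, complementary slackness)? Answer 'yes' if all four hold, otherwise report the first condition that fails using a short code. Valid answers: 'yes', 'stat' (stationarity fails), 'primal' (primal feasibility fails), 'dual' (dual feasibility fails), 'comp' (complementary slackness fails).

Gradient of f: grad f(x) = Q x + c = (0, -6)
Constraint values g_i(x) = a_i^T x - b_i:
  g_1((1, -1)) = 0
  g_2((1, -1)) = -2
Stationarity residual: grad f(x) + sum_i lambda_i a_i = (0, 0)
  -> stationarity OK
Primal feasibility (all g_i <= 0): OK
Dual feasibility (all lambda_i >= 0): OK
Complementary slackness (lambda_i * g_i(x) = 0 for all i): OK

Verdict: yes, KKT holds.

yes


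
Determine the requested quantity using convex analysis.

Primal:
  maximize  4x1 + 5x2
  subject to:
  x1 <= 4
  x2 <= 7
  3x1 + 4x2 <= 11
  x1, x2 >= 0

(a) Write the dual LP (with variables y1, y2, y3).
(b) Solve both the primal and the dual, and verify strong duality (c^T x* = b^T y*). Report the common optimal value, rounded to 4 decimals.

The standard primal-dual pair for 'max c^T x s.t. A x <= b, x >= 0' is:
  Dual:  min b^T y  s.t.  A^T y >= c,  y >= 0.

So the dual LP is:
  minimize  4y1 + 7y2 + 11y3
  subject to:
    y1 + 3y3 >= 4
    y2 + 4y3 >= 5
    y1, y2, y3 >= 0

Solving the primal: x* = (3.6667, 0).
  primal value c^T x* = 14.6667.
Solving the dual: y* = (0, 0, 1.3333).
  dual value b^T y* = 14.6667.
Strong duality: c^T x* = b^T y*. Confirmed.

14.6667


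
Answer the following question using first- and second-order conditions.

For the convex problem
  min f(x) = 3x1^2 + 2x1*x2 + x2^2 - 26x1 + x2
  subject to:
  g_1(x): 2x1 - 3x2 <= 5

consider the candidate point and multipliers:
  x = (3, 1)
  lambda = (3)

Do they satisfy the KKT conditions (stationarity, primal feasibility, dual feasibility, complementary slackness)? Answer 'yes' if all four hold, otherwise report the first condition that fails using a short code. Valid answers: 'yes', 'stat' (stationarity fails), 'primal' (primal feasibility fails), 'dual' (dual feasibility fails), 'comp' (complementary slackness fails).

Gradient of f: grad f(x) = Q x + c = (-6, 9)
Constraint values g_i(x) = a_i^T x - b_i:
  g_1((3, 1)) = -2
Stationarity residual: grad f(x) + sum_i lambda_i a_i = (0, 0)
  -> stationarity OK
Primal feasibility (all g_i <= 0): OK
Dual feasibility (all lambda_i >= 0): OK
Complementary slackness (lambda_i * g_i(x) = 0 for all i): FAILS

Verdict: the first failing condition is complementary_slackness -> comp.

comp


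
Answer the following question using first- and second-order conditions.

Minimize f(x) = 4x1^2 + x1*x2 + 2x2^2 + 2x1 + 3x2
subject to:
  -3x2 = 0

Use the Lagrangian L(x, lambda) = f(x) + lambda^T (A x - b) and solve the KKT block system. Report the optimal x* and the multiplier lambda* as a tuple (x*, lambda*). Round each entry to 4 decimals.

Form the Lagrangian:
  L(x, lambda) = (1/2) x^T Q x + c^T x + lambda^T (A x - b)
Stationarity (grad_x L = 0): Q x + c + A^T lambda = 0.
Primal feasibility: A x = b.

This gives the KKT block system:
  [ Q   A^T ] [ x     ]   [-c ]
  [ A    0  ] [ lambda ] = [ b ]

Solving the linear system:
  x*      = (-0.25, 0)
  lambda* = (0.9167)
  f(x*)   = -0.25

x* = (-0.25, 0), lambda* = (0.9167)


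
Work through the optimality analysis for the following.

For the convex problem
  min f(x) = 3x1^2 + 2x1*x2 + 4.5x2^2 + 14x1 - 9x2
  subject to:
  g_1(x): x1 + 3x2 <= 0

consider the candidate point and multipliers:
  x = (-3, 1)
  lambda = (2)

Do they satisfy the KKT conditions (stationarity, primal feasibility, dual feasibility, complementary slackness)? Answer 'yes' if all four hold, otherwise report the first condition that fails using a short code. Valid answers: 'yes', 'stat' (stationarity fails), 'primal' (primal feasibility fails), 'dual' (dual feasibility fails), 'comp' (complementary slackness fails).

Gradient of f: grad f(x) = Q x + c = (-2, -6)
Constraint values g_i(x) = a_i^T x - b_i:
  g_1((-3, 1)) = 0
Stationarity residual: grad f(x) + sum_i lambda_i a_i = (0, 0)
  -> stationarity OK
Primal feasibility (all g_i <= 0): OK
Dual feasibility (all lambda_i >= 0): OK
Complementary slackness (lambda_i * g_i(x) = 0 for all i): OK

Verdict: yes, KKT holds.

yes


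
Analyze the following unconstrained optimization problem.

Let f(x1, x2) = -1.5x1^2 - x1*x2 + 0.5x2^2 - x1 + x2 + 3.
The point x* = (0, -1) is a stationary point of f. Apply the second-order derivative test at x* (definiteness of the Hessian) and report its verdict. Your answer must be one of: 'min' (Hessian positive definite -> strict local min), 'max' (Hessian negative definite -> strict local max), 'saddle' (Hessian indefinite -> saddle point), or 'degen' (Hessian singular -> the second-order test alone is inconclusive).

Compute the Hessian H = grad^2 f:
  H = [[-3, -1], [-1, 1]]
Verify stationarity: grad f(x*) = H x* + g = (0, 0).
Eigenvalues of H: -3.2361, 1.2361.
Eigenvalues have mixed signs, so H is indefinite -> x* is a saddle point.

saddle


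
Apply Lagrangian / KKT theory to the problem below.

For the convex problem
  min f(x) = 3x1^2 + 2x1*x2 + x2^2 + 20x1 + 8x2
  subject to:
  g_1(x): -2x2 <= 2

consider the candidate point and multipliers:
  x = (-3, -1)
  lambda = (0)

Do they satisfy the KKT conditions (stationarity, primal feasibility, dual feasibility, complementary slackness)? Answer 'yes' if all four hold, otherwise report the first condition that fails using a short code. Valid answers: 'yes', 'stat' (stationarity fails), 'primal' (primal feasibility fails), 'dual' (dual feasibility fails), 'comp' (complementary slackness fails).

Gradient of f: grad f(x) = Q x + c = (0, 0)
Constraint values g_i(x) = a_i^T x - b_i:
  g_1((-3, -1)) = 0
Stationarity residual: grad f(x) + sum_i lambda_i a_i = (0, 0)
  -> stationarity OK
Primal feasibility (all g_i <= 0): OK
Dual feasibility (all lambda_i >= 0): OK
Complementary slackness (lambda_i * g_i(x) = 0 for all i): OK

Verdict: yes, KKT holds.

yes


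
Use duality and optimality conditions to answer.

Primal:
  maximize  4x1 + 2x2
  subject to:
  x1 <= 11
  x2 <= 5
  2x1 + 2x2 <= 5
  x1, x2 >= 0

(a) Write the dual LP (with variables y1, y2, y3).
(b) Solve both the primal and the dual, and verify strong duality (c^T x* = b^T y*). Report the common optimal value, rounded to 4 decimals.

The standard primal-dual pair for 'max c^T x s.t. A x <= b, x >= 0' is:
  Dual:  min b^T y  s.t.  A^T y >= c,  y >= 0.

So the dual LP is:
  minimize  11y1 + 5y2 + 5y3
  subject to:
    y1 + 2y3 >= 4
    y2 + 2y3 >= 2
    y1, y2, y3 >= 0

Solving the primal: x* = (2.5, 0).
  primal value c^T x* = 10.
Solving the dual: y* = (0, 0, 2).
  dual value b^T y* = 10.
Strong duality: c^T x* = b^T y*. Confirmed.

10


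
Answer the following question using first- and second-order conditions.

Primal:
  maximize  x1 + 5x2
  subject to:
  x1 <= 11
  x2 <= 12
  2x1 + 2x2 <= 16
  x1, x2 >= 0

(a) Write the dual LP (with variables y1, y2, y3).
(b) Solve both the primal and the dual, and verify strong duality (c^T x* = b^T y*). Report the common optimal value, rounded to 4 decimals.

The standard primal-dual pair for 'max c^T x s.t. A x <= b, x >= 0' is:
  Dual:  min b^T y  s.t.  A^T y >= c,  y >= 0.

So the dual LP is:
  minimize  11y1 + 12y2 + 16y3
  subject to:
    y1 + 2y3 >= 1
    y2 + 2y3 >= 5
    y1, y2, y3 >= 0

Solving the primal: x* = (0, 8).
  primal value c^T x* = 40.
Solving the dual: y* = (0, 0, 2.5).
  dual value b^T y* = 40.
Strong duality: c^T x* = b^T y*. Confirmed.

40


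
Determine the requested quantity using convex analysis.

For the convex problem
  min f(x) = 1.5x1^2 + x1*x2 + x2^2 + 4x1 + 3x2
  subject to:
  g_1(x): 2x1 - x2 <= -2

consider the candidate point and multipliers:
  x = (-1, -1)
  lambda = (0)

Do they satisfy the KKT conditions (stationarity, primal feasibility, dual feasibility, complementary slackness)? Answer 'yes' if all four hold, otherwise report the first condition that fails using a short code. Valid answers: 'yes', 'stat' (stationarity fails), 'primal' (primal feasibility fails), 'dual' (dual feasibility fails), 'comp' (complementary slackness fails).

Gradient of f: grad f(x) = Q x + c = (0, 0)
Constraint values g_i(x) = a_i^T x - b_i:
  g_1((-1, -1)) = 1
Stationarity residual: grad f(x) + sum_i lambda_i a_i = (0, 0)
  -> stationarity OK
Primal feasibility (all g_i <= 0): FAILS
Dual feasibility (all lambda_i >= 0): OK
Complementary slackness (lambda_i * g_i(x) = 0 for all i): OK

Verdict: the first failing condition is primal_feasibility -> primal.

primal


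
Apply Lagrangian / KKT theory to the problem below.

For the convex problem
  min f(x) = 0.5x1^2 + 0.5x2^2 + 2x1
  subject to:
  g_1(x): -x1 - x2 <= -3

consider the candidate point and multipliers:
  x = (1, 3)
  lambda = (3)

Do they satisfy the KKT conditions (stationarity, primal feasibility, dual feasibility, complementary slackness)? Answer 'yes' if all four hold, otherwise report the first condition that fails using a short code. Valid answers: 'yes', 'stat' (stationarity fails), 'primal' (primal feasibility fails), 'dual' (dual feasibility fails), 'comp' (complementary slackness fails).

Gradient of f: grad f(x) = Q x + c = (3, 3)
Constraint values g_i(x) = a_i^T x - b_i:
  g_1((1, 3)) = -1
Stationarity residual: grad f(x) + sum_i lambda_i a_i = (0, 0)
  -> stationarity OK
Primal feasibility (all g_i <= 0): OK
Dual feasibility (all lambda_i >= 0): OK
Complementary slackness (lambda_i * g_i(x) = 0 for all i): FAILS

Verdict: the first failing condition is complementary_slackness -> comp.

comp


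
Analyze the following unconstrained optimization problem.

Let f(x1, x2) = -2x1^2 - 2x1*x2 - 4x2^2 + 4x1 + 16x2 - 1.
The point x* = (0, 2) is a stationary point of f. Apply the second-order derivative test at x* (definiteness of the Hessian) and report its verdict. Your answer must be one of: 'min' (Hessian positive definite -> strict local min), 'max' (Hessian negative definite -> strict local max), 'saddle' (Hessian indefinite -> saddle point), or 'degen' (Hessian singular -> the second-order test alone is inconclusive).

Compute the Hessian H = grad^2 f:
  H = [[-4, -2], [-2, -8]]
Verify stationarity: grad f(x*) = H x* + g = (0, 0).
Eigenvalues of H: -8.8284, -3.1716.
Both eigenvalues < 0, so H is negative definite -> x* is a strict local max.

max


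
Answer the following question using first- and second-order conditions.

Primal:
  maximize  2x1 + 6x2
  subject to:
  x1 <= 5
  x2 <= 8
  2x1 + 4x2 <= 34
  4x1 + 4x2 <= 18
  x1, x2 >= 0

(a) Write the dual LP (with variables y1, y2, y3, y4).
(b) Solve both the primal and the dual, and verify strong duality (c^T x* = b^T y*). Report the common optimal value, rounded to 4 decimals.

The standard primal-dual pair for 'max c^T x s.t. A x <= b, x >= 0' is:
  Dual:  min b^T y  s.t.  A^T y >= c,  y >= 0.

So the dual LP is:
  minimize  5y1 + 8y2 + 34y3 + 18y4
  subject to:
    y1 + 2y3 + 4y4 >= 2
    y2 + 4y3 + 4y4 >= 6
    y1, y2, y3, y4 >= 0

Solving the primal: x* = (0, 4.5).
  primal value c^T x* = 27.
Solving the dual: y* = (0, 0, 0, 1.5).
  dual value b^T y* = 27.
Strong duality: c^T x* = b^T y*. Confirmed.

27


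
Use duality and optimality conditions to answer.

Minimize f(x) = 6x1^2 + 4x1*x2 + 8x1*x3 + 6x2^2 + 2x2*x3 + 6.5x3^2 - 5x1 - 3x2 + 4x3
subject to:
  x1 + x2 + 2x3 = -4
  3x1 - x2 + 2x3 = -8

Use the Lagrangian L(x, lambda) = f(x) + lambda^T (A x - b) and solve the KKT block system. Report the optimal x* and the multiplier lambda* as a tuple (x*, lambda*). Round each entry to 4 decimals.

Form the Lagrangian:
  L(x, lambda) = (1/2) x^T Q x + c^T x + lambda^T (A x - b)
Stationarity (grad_x L = 0): Q x + c + A^T lambda = 0.
Primal feasibility: A x = b.

This gives the KKT block system:
  [ Q   A^T ] [ x     ]   [-c ]
  [ A    0  ] [ lambda ] = [ b ]

Solving the linear system:
  x*      = (-1, 1, -2)
  lambda* = (6.5, 7.5)
  f(x*)   = 40

x* = (-1, 1, -2), lambda* = (6.5, 7.5)


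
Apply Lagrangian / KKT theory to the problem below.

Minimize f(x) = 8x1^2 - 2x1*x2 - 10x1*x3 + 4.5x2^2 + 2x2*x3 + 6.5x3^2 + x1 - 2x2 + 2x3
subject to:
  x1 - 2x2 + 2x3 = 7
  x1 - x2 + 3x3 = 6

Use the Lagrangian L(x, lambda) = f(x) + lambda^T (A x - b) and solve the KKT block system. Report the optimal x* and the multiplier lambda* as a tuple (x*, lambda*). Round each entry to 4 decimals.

Form the Lagrangian:
  L(x, lambda) = (1/2) x^T Q x + c^T x + lambda^T (A x - b)
Stationarity (grad_x L = 0): Q x + c + A^T lambda = 0.
Primal feasibility: A x = b.

This gives the KKT block system:
  [ Q   A^T ] [ x     ]   [-c ]
  [ A    0  ] [ lambda ] = [ b ]

Solving the linear system:
  x*      = (0.7278, -2.068, 1.068)
  lambda* = (-13.8314, 7.7308)
  f(x*)   = 28.7175

x* = (0.7278, -2.068, 1.068), lambda* = (-13.8314, 7.7308)


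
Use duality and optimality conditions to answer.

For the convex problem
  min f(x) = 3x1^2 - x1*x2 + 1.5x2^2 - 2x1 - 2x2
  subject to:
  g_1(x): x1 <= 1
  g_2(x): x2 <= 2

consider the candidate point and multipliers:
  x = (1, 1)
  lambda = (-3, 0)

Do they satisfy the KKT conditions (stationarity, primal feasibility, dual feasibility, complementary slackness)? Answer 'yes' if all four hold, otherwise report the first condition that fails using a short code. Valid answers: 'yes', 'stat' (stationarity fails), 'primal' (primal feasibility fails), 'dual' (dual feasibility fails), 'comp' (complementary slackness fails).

Gradient of f: grad f(x) = Q x + c = (3, 0)
Constraint values g_i(x) = a_i^T x - b_i:
  g_1((1, 1)) = 0
  g_2((1, 1)) = -1
Stationarity residual: grad f(x) + sum_i lambda_i a_i = (0, 0)
  -> stationarity OK
Primal feasibility (all g_i <= 0): OK
Dual feasibility (all lambda_i >= 0): FAILS
Complementary slackness (lambda_i * g_i(x) = 0 for all i): OK

Verdict: the first failing condition is dual_feasibility -> dual.

dual


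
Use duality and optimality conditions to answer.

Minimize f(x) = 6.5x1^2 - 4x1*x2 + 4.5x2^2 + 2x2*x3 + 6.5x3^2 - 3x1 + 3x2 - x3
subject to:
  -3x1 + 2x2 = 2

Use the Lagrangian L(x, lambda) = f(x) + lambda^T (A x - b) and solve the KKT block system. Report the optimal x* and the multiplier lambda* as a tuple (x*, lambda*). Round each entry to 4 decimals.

Form the Lagrangian:
  L(x, lambda) = (1/2) x^T Q x + c^T x + lambda^T (A x - b)
Stationarity (grad_x L = 0): Q x + c + A^T lambda = 0.
Primal feasibility: A x = b.

This gives the KKT block system:
  [ Q   A^T ] [ x     ]   [-c ]
  [ A    0  ] [ lambda ] = [ b ]

Solving the linear system:
  x*      = (-0.5239, 0.2142, 0.044)
  lambda* = (-3.5557)
  f(x*)   = 4.6408

x* = (-0.5239, 0.2142, 0.044), lambda* = (-3.5557)


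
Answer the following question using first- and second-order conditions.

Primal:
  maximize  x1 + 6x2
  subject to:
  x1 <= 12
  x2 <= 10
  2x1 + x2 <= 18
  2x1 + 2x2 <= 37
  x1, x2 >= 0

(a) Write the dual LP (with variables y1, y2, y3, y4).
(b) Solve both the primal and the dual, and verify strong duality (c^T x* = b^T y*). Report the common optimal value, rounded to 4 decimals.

The standard primal-dual pair for 'max c^T x s.t. A x <= b, x >= 0' is:
  Dual:  min b^T y  s.t.  A^T y >= c,  y >= 0.

So the dual LP is:
  minimize  12y1 + 10y2 + 18y3 + 37y4
  subject to:
    y1 + 2y3 + 2y4 >= 1
    y2 + y3 + 2y4 >= 6
    y1, y2, y3, y4 >= 0

Solving the primal: x* = (4, 10).
  primal value c^T x* = 64.
Solving the dual: y* = (0, 5.5, 0.5, 0).
  dual value b^T y* = 64.
Strong duality: c^T x* = b^T y*. Confirmed.

64


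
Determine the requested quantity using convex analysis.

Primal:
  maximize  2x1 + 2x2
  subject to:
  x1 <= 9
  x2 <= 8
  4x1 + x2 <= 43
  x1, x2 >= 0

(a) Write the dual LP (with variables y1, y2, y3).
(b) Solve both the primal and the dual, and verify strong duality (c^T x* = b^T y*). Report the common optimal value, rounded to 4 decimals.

The standard primal-dual pair for 'max c^T x s.t. A x <= b, x >= 0' is:
  Dual:  min b^T y  s.t.  A^T y >= c,  y >= 0.

So the dual LP is:
  minimize  9y1 + 8y2 + 43y3
  subject to:
    y1 + 4y3 >= 2
    y2 + y3 >= 2
    y1, y2, y3 >= 0

Solving the primal: x* = (8.75, 8).
  primal value c^T x* = 33.5.
Solving the dual: y* = (0, 1.5, 0.5).
  dual value b^T y* = 33.5.
Strong duality: c^T x* = b^T y*. Confirmed.

33.5


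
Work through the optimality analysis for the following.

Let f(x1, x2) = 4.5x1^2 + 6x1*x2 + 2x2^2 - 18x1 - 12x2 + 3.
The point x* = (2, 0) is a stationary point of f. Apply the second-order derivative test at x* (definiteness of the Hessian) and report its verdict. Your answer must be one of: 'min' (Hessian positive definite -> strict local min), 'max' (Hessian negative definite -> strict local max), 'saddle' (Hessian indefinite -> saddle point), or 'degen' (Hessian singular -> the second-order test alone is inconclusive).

Compute the Hessian H = grad^2 f:
  H = [[9, 6], [6, 4]]
Verify stationarity: grad f(x*) = H x* + g = (0, 0).
Eigenvalues of H: 0, 13.
H has a zero eigenvalue (singular; positive semidefinite but not definite), so H is neither positive definite, negative definite, nor indefinite. The second-order test alone is inconclusive -> degen.
(Indeed, f is constant along the null direction of H through x*, so x* is not a strict local extremum.)

degen


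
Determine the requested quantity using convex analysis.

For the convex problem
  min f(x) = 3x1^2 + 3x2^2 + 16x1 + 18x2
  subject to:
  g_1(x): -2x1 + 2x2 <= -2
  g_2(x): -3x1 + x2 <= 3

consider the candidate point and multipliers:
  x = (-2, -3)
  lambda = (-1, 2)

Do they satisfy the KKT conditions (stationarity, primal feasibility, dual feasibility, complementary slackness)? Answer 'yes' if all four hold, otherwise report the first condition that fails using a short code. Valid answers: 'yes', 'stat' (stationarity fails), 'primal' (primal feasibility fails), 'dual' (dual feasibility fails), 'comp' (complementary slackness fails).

Gradient of f: grad f(x) = Q x + c = (4, 0)
Constraint values g_i(x) = a_i^T x - b_i:
  g_1((-2, -3)) = 0
  g_2((-2, -3)) = 0
Stationarity residual: grad f(x) + sum_i lambda_i a_i = (0, 0)
  -> stationarity OK
Primal feasibility (all g_i <= 0): OK
Dual feasibility (all lambda_i >= 0): FAILS
Complementary slackness (lambda_i * g_i(x) = 0 for all i): OK

Verdict: the first failing condition is dual_feasibility -> dual.

dual


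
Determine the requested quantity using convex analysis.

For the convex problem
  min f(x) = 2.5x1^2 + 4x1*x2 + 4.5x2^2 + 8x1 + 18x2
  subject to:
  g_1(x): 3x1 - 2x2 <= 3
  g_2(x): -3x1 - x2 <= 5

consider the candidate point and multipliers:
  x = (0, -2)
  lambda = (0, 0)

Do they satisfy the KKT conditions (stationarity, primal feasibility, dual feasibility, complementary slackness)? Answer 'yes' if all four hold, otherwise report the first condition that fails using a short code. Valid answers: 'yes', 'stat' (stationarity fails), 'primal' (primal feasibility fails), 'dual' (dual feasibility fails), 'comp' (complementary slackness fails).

Gradient of f: grad f(x) = Q x + c = (0, 0)
Constraint values g_i(x) = a_i^T x - b_i:
  g_1((0, -2)) = 1
  g_2((0, -2)) = -3
Stationarity residual: grad f(x) + sum_i lambda_i a_i = (0, 0)
  -> stationarity OK
Primal feasibility (all g_i <= 0): FAILS
Dual feasibility (all lambda_i >= 0): OK
Complementary slackness (lambda_i * g_i(x) = 0 for all i): OK

Verdict: the first failing condition is primal_feasibility -> primal.

primal


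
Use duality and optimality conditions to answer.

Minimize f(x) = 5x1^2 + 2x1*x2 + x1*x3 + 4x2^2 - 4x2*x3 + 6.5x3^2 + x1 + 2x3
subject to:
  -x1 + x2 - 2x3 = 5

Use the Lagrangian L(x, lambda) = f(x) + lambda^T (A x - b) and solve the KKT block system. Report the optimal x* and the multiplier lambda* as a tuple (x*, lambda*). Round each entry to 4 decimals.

Form the Lagrangian:
  L(x, lambda) = (1/2) x^T Q x + c^T x + lambda^T (A x - b)
Stationarity (grad_x L = 0): Q x + c + A^T lambda = 0.
Primal feasibility: A x = b.

This gives the KKT block system:
  [ Q   A^T ] [ x     ]   [-c ]
  [ A    0  ] [ lambda ] = [ b ]

Solving the linear system:
  x*      = (-1.2178, 0.9341, -1.4241)
  lambda* = (-10.7335)
  f(x*)   = 24.8009

x* = (-1.2178, 0.9341, -1.4241), lambda* = (-10.7335)


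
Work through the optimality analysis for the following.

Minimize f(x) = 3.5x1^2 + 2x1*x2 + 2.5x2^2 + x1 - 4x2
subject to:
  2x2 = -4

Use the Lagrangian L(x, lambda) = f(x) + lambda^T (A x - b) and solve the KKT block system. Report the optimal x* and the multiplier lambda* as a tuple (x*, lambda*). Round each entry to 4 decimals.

Form the Lagrangian:
  L(x, lambda) = (1/2) x^T Q x + c^T x + lambda^T (A x - b)
Stationarity (grad_x L = 0): Q x + c + A^T lambda = 0.
Primal feasibility: A x = b.

This gives the KKT block system:
  [ Q   A^T ] [ x     ]   [-c ]
  [ A    0  ] [ lambda ] = [ b ]

Solving the linear system:
  x*      = (0.4286, -2)
  lambda* = (6.5714)
  f(x*)   = 17.3571

x* = (0.4286, -2), lambda* = (6.5714)


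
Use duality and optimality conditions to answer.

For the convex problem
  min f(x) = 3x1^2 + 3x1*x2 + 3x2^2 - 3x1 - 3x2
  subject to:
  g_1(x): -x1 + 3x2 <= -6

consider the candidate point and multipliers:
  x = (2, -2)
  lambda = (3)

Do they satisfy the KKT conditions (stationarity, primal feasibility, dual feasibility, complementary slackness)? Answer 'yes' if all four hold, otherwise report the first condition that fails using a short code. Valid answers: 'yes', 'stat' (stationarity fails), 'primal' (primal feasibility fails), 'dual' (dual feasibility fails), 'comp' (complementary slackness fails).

Gradient of f: grad f(x) = Q x + c = (3, -9)
Constraint values g_i(x) = a_i^T x - b_i:
  g_1((2, -2)) = -2
Stationarity residual: grad f(x) + sum_i lambda_i a_i = (0, 0)
  -> stationarity OK
Primal feasibility (all g_i <= 0): OK
Dual feasibility (all lambda_i >= 0): OK
Complementary slackness (lambda_i * g_i(x) = 0 for all i): FAILS

Verdict: the first failing condition is complementary_slackness -> comp.

comp


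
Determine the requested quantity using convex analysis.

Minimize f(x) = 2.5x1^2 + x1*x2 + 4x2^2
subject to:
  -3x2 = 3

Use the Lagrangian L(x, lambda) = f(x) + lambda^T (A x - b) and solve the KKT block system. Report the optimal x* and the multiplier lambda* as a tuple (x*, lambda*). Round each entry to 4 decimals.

Form the Lagrangian:
  L(x, lambda) = (1/2) x^T Q x + c^T x + lambda^T (A x - b)
Stationarity (grad_x L = 0): Q x + c + A^T lambda = 0.
Primal feasibility: A x = b.

This gives the KKT block system:
  [ Q   A^T ] [ x     ]   [-c ]
  [ A    0  ] [ lambda ] = [ b ]

Solving the linear system:
  x*      = (0.2, -1)
  lambda* = (-2.6)
  f(x*)   = 3.9

x* = (0.2, -1), lambda* = (-2.6)


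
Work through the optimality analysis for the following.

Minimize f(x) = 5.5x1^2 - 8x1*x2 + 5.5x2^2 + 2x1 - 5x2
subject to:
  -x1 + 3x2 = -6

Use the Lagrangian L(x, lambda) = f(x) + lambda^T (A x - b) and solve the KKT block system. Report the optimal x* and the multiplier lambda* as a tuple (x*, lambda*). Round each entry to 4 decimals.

Form the Lagrangian:
  L(x, lambda) = (1/2) x^T Q x + c^T x + lambda^T (A x - b)
Stationarity (grad_x L = 0): Q x + c + A^T lambda = 0.
Primal feasibility: A x = b.

This gives the KKT block system:
  [ Q   A^T ] [ x     ]   [-c ]
  [ A    0  ] [ lambda ] = [ b ]

Solving the linear system:
  x*      = (-1.3065, -2.4355)
  lambda* = (7.1129)
  f(x*)   = 26.121

x* = (-1.3065, -2.4355), lambda* = (7.1129)


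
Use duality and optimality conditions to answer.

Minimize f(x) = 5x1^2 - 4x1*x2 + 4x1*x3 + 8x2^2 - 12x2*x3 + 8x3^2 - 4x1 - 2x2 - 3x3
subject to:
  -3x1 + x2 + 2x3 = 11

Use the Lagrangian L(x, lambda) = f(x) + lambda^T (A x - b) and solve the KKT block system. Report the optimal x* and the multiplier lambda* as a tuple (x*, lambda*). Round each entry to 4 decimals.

Form the Lagrangian:
  L(x, lambda) = (1/2) x^T Q x + c^T x + lambda^T (A x - b)
Stationarity (grad_x L = 0): Q x + c + A^T lambda = 0.
Primal feasibility: A x = b.

This gives the KKT block system:
  [ Q   A^T ] [ x     ]   [-c ]
  [ A    0  ] [ lambda ] = [ b ]

Solving the linear system:
  x*      = (-1.2107, 2.0911, 2.6384)
  lambda* = (-4.6393)
  f(x*)   = 21.8888

x* = (-1.2107, 2.0911, 2.6384), lambda* = (-4.6393)


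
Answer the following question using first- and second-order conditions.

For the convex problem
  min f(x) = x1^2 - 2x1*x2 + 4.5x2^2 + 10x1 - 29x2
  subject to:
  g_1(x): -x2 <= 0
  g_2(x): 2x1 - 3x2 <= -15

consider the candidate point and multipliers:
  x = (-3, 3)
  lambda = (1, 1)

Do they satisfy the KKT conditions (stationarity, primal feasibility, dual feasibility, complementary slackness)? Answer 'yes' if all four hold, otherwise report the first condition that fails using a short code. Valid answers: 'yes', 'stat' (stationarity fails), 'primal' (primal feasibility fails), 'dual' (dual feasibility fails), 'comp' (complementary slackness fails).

Gradient of f: grad f(x) = Q x + c = (-2, 4)
Constraint values g_i(x) = a_i^T x - b_i:
  g_1((-3, 3)) = -3
  g_2((-3, 3)) = 0
Stationarity residual: grad f(x) + sum_i lambda_i a_i = (0, 0)
  -> stationarity OK
Primal feasibility (all g_i <= 0): OK
Dual feasibility (all lambda_i >= 0): OK
Complementary slackness (lambda_i * g_i(x) = 0 for all i): FAILS

Verdict: the first failing condition is complementary_slackness -> comp.

comp


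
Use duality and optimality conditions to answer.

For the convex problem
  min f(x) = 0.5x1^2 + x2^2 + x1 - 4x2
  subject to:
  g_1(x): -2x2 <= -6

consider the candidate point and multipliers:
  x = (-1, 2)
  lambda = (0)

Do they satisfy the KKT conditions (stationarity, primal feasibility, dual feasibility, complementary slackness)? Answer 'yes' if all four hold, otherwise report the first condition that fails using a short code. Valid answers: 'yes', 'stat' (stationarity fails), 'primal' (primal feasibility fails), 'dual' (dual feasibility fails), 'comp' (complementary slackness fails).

Gradient of f: grad f(x) = Q x + c = (0, 0)
Constraint values g_i(x) = a_i^T x - b_i:
  g_1((-1, 2)) = 2
Stationarity residual: grad f(x) + sum_i lambda_i a_i = (0, 0)
  -> stationarity OK
Primal feasibility (all g_i <= 0): FAILS
Dual feasibility (all lambda_i >= 0): OK
Complementary slackness (lambda_i * g_i(x) = 0 for all i): OK

Verdict: the first failing condition is primal_feasibility -> primal.

primal


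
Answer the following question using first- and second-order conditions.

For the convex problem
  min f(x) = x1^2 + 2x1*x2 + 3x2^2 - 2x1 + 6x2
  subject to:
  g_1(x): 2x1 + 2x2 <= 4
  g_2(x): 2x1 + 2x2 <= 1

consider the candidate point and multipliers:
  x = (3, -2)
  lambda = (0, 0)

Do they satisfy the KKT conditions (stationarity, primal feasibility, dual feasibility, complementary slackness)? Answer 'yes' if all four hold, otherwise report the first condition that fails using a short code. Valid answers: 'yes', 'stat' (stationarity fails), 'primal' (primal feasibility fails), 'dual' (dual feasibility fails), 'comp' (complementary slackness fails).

Gradient of f: grad f(x) = Q x + c = (0, 0)
Constraint values g_i(x) = a_i^T x - b_i:
  g_1((3, -2)) = -2
  g_2((3, -2)) = 1
Stationarity residual: grad f(x) + sum_i lambda_i a_i = (0, 0)
  -> stationarity OK
Primal feasibility (all g_i <= 0): FAILS
Dual feasibility (all lambda_i >= 0): OK
Complementary slackness (lambda_i * g_i(x) = 0 for all i): OK

Verdict: the first failing condition is primal_feasibility -> primal.

primal


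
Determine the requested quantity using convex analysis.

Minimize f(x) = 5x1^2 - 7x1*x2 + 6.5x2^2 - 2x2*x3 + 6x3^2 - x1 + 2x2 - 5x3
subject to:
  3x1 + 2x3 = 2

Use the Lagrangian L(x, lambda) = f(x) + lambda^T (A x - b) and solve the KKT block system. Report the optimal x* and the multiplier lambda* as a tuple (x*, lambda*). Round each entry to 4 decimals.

Form the Lagrangian:
  L(x, lambda) = (1/2) x^T Q x + c^T x + lambda^T (A x - b)
Stationarity (grad_x L = 0): Q x + c + A^T lambda = 0.
Primal feasibility: A x = b.

This gives the KKT block system:
  [ Q   A^T ] [ x     ]   [-c ]
  [ A    0  ] [ lambda ] = [ b ]

Solving the linear system:
  x*      = (0.3215, 0.0989, 0.5177)
  lambda* = (-0.5075)
  f(x*)   = -0.8487

x* = (0.3215, 0.0989, 0.5177), lambda* = (-0.5075)


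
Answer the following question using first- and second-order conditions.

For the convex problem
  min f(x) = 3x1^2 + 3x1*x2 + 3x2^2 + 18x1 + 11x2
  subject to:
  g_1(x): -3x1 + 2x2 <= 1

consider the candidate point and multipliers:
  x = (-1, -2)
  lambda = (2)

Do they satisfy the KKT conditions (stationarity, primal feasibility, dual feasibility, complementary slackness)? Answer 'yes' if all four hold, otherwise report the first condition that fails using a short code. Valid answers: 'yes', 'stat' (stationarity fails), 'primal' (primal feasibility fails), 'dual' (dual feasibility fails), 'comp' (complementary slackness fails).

Gradient of f: grad f(x) = Q x + c = (6, -4)
Constraint values g_i(x) = a_i^T x - b_i:
  g_1((-1, -2)) = -2
Stationarity residual: grad f(x) + sum_i lambda_i a_i = (0, 0)
  -> stationarity OK
Primal feasibility (all g_i <= 0): OK
Dual feasibility (all lambda_i >= 0): OK
Complementary slackness (lambda_i * g_i(x) = 0 for all i): FAILS

Verdict: the first failing condition is complementary_slackness -> comp.

comp


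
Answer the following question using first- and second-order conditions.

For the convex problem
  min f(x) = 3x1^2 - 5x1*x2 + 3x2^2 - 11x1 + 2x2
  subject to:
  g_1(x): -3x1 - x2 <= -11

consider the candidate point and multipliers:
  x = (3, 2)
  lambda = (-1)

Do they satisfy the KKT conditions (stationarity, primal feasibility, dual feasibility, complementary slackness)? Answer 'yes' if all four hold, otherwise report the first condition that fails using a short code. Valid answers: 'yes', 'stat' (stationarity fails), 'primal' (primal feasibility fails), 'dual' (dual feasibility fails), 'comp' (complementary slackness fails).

Gradient of f: grad f(x) = Q x + c = (-3, -1)
Constraint values g_i(x) = a_i^T x - b_i:
  g_1((3, 2)) = 0
Stationarity residual: grad f(x) + sum_i lambda_i a_i = (0, 0)
  -> stationarity OK
Primal feasibility (all g_i <= 0): OK
Dual feasibility (all lambda_i >= 0): FAILS
Complementary slackness (lambda_i * g_i(x) = 0 for all i): OK

Verdict: the first failing condition is dual_feasibility -> dual.

dual


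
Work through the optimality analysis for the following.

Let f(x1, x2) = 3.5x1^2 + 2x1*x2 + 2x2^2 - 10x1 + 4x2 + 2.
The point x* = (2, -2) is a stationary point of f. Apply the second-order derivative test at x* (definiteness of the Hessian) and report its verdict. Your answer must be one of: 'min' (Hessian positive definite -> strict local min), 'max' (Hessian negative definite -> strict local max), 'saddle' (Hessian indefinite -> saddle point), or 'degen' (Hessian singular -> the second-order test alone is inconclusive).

Compute the Hessian H = grad^2 f:
  H = [[7, 2], [2, 4]]
Verify stationarity: grad f(x*) = H x* + g = (0, 0).
Eigenvalues of H: 3, 8.
Both eigenvalues > 0, so H is positive definite -> x* is a strict local min.

min


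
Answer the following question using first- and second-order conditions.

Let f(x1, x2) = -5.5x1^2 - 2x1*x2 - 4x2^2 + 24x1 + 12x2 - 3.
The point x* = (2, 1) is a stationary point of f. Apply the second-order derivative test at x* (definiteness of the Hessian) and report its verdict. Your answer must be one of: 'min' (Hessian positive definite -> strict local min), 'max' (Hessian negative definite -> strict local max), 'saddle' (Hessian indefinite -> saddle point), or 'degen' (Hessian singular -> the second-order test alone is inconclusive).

Compute the Hessian H = grad^2 f:
  H = [[-11, -2], [-2, -8]]
Verify stationarity: grad f(x*) = H x* + g = (0, 0).
Eigenvalues of H: -12, -7.
Both eigenvalues < 0, so H is negative definite -> x* is a strict local max.

max


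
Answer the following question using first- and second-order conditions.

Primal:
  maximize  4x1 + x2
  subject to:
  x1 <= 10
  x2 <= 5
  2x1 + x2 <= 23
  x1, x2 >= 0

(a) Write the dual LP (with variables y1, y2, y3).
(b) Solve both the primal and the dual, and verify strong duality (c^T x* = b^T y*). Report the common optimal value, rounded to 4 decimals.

The standard primal-dual pair for 'max c^T x s.t. A x <= b, x >= 0' is:
  Dual:  min b^T y  s.t.  A^T y >= c,  y >= 0.

So the dual LP is:
  minimize  10y1 + 5y2 + 23y3
  subject to:
    y1 + 2y3 >= 4
    y2 + y3 >= 1
    y1, y2, y3 >= 0

Solving the primal: x* = (10, 3).
  primal value c^T x* = 43.
Solving the dual: y* = (2, 0, 1).
  dual value b^T y* = 43.
Strong duality: c^T x* = b^T y*. Confirmed.

43


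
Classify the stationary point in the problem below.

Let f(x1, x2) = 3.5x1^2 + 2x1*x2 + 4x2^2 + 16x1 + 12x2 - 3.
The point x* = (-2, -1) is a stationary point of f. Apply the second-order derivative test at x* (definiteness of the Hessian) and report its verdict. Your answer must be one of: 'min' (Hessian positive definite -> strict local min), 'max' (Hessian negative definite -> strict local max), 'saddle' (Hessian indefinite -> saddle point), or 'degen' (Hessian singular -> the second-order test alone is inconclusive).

Compute the Hessian H = grad^2 f:
  H = [[7, 2], [2, 8]]
Verify stationarity: grad f(x*) = H x* + g = (0, 0).
Eigenvalues of H: 5.4384, 9.5616.
Both eigenvalues > 0, so H is positive definite -> x* is a strict local min.

min


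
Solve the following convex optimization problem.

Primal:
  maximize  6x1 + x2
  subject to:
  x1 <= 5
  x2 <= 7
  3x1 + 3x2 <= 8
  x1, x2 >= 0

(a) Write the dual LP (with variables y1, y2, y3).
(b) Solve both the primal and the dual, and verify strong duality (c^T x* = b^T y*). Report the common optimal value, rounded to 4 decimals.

The standard primal-dual pair for 'max c^T x s.t. A x <= b, x >= 0' is:
  Dual:  min b^T y  s.t.  A^T y >= c,  y >= 0.

So the dual LP is:
  minimize  5y1 + 7y2 + 8y3
  subject to:
    y1 + 3y3 >= 6
    y2 + 3y3 >= 1
    y1, y2, y3 >= 0

Solving the primal: x* = (2.6667, 0).
  primal value c^T x* = 16.
Solving the dual: y* = (0, 0, 2).
  dual value b^T y* = 16.
Strong duality: c^T x* = b^T y*. Confirmed.

16


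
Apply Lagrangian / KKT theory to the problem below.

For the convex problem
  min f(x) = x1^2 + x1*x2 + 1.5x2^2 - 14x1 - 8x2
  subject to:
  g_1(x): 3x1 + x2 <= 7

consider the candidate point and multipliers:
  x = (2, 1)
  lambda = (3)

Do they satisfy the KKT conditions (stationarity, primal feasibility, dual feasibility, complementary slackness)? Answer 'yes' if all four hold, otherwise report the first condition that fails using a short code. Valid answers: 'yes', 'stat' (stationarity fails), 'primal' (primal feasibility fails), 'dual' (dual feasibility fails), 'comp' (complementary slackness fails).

Gradient of f: grad f(x) = Q x + c = (-9, -3)
Constraint values g_i(x) = a_i^T x - b_i:
  g_1((2, 1)) = 0
Stationarity residual: grad f(x) + sum_i lambda_i a_i = (0, 0)
  -> stationarity OK
Primal feasibility (all g_i <= 0): OK
Dual feasibility (all lambda_i >= 0): OK
Complementary slackness (lambda_i * g_i(x) = 0 for all i): OK

Verdict: yes, KKT holds.

yes


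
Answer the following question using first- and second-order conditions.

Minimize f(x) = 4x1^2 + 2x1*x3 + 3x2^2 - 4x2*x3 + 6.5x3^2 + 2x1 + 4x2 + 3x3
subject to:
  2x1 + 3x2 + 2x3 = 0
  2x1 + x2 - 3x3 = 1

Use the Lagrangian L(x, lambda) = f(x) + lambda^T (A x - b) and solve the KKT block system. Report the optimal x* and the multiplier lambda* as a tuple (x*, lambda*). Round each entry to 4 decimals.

Form the Lagrangian:
  L(x, lambda) = (1/2) x^T Q x + c^T x + lambda^T (A x - b)
Stationarity (grad_x L = 0): Q x + c + A^T lambda = 0.
Primal feasibility: A x = b.

This gives the KKT block system:
  [ Q   A^T ] [ x     ]   [-c ]
  [ A    0  ] [ lambda ] = [ b ]

Solving the linear system:
  x*      = (0.2465, -0.0423, -0.1831)
  lambda* = (-1.338, -0.4648)
  f(x*)   = 0.1197

x* = (0.2465, -0.0423, -0.1831), lambda* = (-1.338, -0.4648)


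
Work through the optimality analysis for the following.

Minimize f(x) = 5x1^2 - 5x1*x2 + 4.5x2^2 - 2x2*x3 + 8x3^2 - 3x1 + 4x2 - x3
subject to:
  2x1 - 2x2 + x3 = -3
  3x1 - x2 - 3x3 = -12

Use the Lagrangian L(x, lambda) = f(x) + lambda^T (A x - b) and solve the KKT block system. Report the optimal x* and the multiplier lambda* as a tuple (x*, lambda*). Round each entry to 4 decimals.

Form the Lagrangian:
  L(x, lambda) = (1/2) x^T Q x + c^T x + lambda^T (A x - b)
Stationarity (grad_x L = 0): Q x + c + A^T lambda = 0.
Primal feasibility: A x = b.

This gives the KKT block system:
  [ Q   A^T ] [ x     ]   [-c ]
  [ A    0  ] [ lambda ] = [ b ]

Solving the linear system:
  x*      = (-2.6262, -0.3766, 1.4993)
  lambda* = (1.2126, 8.3181)
  f(x*)   = 54.1641

x* = (-2.6262, -0.3766, 1.4993), lambda* = (1.2126, 8.3181)


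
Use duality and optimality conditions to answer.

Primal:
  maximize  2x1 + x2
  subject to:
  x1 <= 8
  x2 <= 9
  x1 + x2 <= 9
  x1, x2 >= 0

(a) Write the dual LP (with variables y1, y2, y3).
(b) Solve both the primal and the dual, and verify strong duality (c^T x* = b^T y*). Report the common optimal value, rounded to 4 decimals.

The standard primal-dual pair for 'max c^T x s.t. A x <= b, x >= 0' is:
  Dual:  min b^T y  s.t.  A^T y >= c,  y >= 0.

So the dual LP is:
  minimize  8y1 + 9y2 + 9y3
  subject to:
    y1 + y3 >= 2
    y2 + y3 >= 1
    y1, y2, y3 >= 0

Solving the primal: x* = (8, 1).
  primal value c^T x* = 17.
Solving the dual: y* = (1, 0, 1).
  dual value b^T y* = 17.
Strong duality: c^T x* = b^T y*. Confirmed.

17


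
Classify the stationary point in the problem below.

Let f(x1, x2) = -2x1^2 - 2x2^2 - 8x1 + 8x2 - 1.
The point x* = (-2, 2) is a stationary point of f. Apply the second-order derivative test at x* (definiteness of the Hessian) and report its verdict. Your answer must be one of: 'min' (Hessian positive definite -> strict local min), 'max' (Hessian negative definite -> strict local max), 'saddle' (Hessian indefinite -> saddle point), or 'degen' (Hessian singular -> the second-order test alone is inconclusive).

Compute the Hessian H = grad^2 f:
  H = [[-4, 0], [0, -4]]
Verify stationarity: grad f(x*) = H x* + g = (0, 0).
Eigenvalues of H: -4, -4.
Both eigenvalues < 0, so H is negative definite -> x* is a strict local max.

max


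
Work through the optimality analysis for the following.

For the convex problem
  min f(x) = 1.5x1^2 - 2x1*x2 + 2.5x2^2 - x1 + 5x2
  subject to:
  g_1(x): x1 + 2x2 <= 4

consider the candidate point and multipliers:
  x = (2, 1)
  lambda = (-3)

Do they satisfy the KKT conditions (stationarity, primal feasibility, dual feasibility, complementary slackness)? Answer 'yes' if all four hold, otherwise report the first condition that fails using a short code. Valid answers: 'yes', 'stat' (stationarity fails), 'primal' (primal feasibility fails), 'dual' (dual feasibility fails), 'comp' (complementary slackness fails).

Gradient of f: grad f(x) = Q x + c = (3, 6)
Constraint values g_i(x) = a_i^T x - b_i:
  g_1((2, 1)) = 0
Stationarity residual: grad f(x) + sum_i lambda_i a_i = (0, 0)
  -> stationarity OK
Primal feasibility (all g_i <= 0): OK
Dual feasibility (all lambda_i >= 0): FAILS
Complementary slackness (lambda_i * g_i(x) = 0 for all i): OK

Verdict: the first failing condition is dual_feasibility -> dual.

dual
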